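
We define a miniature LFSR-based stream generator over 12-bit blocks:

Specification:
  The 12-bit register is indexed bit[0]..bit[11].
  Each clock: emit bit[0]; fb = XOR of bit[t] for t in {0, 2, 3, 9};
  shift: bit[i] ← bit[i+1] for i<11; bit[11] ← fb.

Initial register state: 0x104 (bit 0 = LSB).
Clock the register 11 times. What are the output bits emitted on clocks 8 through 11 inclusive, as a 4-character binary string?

0100

reg_0 = 0x104
clock 1: out=0, reg = 0x882
clock 2: out=0, reg = 0x441
clock 3: out=1, reg = 0xA20
clock 4: out=0, reg = 0xD10
clock 5: out=0, reg = 0x688
clock 6: out=0, reg = 0x344
clock 7: out=0, reg = 0x1A2
clock 8: out=0, reg = 0x0D1
clock 9: out=1, reg = 0x868
clock 10: out=0, reg = 0xC34
clock 11: out=0, reg = 0xE1A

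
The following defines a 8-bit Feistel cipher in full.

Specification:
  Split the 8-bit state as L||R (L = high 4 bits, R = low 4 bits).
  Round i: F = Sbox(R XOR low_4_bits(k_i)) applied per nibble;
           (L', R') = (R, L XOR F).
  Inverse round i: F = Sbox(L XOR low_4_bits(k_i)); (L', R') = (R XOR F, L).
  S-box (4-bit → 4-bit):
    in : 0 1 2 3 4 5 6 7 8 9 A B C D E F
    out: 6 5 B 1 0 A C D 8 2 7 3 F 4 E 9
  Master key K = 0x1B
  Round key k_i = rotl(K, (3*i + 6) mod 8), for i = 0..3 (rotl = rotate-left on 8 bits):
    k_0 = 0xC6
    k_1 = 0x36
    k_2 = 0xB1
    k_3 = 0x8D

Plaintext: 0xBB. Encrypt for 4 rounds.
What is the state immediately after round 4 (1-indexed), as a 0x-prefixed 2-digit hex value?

0x7E

s_0 = plaintext = 0xBB
s_1 = Round(s_0, k_0) = 0xBF
s_2 = Round(s_1, k_1) = 0xF9
s_3 = Round(s_2, k_2) = 0x97
s_4 = Round(s_3, k_3) = 0x7E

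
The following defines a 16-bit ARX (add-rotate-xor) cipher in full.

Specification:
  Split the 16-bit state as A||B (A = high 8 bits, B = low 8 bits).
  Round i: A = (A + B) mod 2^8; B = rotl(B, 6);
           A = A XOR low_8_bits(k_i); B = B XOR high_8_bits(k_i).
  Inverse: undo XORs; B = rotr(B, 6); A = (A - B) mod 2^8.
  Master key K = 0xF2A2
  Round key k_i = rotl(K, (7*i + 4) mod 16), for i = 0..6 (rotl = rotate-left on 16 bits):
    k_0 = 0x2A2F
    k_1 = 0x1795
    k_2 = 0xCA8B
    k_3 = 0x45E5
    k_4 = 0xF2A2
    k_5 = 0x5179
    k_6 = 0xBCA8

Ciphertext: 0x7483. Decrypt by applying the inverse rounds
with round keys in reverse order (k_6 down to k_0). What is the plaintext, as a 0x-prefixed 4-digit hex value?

s_0 = ciphertext = 0x7483
s_1 = InvRound(s_0, k_6) = 0xE0FC
s_2 = InvRound(s_1, k_5) = 0xE3B6
s_3 = InvRound(s_2, k_4) = 0x3011
s_4 = InvRound(s_3, k_3) = 0x8451
s_5 = InvRound(s_4, k_2) = 0xA16E
s_6 = InvRound(s_5, k_1) = 0x4FE5
s_7 = InvRound(s_6, k_0) = 0x213F

0x213F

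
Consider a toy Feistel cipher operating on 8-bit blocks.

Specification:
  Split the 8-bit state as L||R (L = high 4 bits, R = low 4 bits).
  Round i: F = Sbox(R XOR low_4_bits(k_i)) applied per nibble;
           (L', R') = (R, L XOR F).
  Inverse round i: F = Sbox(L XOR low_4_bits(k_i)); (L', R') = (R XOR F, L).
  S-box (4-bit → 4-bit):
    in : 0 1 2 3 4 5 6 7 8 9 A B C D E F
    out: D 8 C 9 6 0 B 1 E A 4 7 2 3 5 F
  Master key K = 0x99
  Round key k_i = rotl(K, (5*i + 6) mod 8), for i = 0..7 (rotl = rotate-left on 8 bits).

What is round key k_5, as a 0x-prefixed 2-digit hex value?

0xCC

K = 0x99
k_0 = rotl(K, (5*0+6) mod 8) = rotl(K, 6) = 0x66
k_1 = rotl(K, (5*1+6) mod 8) = rotl(K, 3) = 0xCC
k_2 = rotl(K, (5*2+6) mod 8) = rotl(K, 0) = 0x99
k_3 = rotl(K, (5*3+6) mod 8) = rotl(K, 5) = 0x33
k_4 = rotl(K, (5*4+6) mod 8) = rotl(K, 2) = 0x66
k_5 = rotl(K, (5*5+6) mod 8) = rotl(K, 7) = 0xCC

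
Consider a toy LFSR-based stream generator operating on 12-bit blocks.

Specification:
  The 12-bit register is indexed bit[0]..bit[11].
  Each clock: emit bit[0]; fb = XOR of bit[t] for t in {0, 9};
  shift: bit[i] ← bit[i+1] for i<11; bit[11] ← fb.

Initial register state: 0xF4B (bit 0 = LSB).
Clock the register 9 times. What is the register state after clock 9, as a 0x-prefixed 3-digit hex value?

reg_0 = 0xF4B
clock 1: out=1, reg = 0x7A5
clock 2: out=1, reg = 0x3D2
clock 3: out=0, reg = 0x9E9
clock 4: out=1, reg = 0xCF4
clock 5: out=0, reg = 0x67A
clock 6: out=0, reg = 0xB3D
clock 7: out=1, reg = 0x59E
clock 8: out=0, reg = 0x2CF
clock 9: out=1, reg = 0x167

0x167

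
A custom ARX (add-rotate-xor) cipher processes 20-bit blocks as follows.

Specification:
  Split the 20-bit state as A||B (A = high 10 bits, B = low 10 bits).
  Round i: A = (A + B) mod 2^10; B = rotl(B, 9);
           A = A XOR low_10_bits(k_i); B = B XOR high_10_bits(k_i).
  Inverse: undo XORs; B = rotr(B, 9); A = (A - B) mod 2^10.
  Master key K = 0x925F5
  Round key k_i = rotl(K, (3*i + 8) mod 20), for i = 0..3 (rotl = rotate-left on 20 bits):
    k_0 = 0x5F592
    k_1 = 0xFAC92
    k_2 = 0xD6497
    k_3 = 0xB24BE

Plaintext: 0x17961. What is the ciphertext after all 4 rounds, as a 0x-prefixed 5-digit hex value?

s_0 = plaintext = 0x17961
s_1 = Round(s_0, k_0) = 0x0B7CD
s_2 = Round(s_1, k_1) = 0xDA00D
s_3 = Round(s_2, k_2) = 0xF895F
s_4 = Round(s_3, k_3) = 0x7FC66

0x7FC66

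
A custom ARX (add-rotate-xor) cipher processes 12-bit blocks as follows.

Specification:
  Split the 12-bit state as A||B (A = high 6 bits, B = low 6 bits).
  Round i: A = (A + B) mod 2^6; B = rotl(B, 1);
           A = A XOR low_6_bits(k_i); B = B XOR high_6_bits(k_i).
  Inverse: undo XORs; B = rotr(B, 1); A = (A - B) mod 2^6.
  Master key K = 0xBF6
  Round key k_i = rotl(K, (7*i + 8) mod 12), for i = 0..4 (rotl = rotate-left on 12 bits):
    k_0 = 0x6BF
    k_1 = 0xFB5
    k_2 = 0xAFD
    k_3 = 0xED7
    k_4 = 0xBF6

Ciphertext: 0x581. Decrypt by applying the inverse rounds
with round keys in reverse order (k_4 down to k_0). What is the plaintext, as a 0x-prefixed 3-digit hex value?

0xC0D

s_0 = ciphertext = 0x581
s_1 = InvRound(s_0, k_4) = 0x257
s_2 = InvRound(s_1, k_3) = 0x216
s_3 = InvRound(s_2, k_2) = 0xDFE
s_4 = InvRound(s_3, k_1) = 0x080
s_5 = InvRound(s_4, k_0) = 0xC0D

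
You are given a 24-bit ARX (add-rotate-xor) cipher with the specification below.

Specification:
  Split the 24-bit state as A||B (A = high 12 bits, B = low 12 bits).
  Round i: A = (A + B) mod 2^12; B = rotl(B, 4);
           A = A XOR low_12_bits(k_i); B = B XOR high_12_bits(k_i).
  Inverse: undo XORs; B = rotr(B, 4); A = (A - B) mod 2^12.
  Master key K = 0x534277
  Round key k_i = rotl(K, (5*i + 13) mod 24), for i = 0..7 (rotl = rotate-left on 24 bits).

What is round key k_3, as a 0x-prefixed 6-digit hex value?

0x342775

K = 0x534277
k_0 = rotl(K, (5*0+13) mod 24) = rotl(K, 13) = 0x4EEA68
k_1 = rotl(K, (5*1+13) mod 24) = rotl(K, 18) = 0xDD4D09
k_2 = rotl(K, (5*2+13) mod 24) = rotl(K, 23) = 0xA9A13B
k_3 = rotl(K, (5*3+13) mod 24) = rotl(K, 4) = 0x342775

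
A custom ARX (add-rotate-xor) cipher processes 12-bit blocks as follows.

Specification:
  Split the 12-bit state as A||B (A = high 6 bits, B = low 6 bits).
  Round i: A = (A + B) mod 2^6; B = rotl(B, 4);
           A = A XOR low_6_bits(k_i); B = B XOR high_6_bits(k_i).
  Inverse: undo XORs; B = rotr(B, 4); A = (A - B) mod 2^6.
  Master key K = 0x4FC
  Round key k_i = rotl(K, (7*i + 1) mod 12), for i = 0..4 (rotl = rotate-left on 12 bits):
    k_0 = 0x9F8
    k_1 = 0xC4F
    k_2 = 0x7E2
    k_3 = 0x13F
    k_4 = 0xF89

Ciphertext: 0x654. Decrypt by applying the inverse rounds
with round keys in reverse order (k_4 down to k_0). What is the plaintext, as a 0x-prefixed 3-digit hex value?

0x2E7

s_0 = ciphertext = 0x654
s_1 = InvRound(s_0, k_4) = 0x9AA
s_2 = InvRound(s_1, k_3) = 0x7FA
s_3 = InvRound(s_2, k_2) = 0x9D6
s_4 = InvRound(s_3, k_1) = 0x29E
s_5 = InvRound(s_4, k_0) = 0x2E7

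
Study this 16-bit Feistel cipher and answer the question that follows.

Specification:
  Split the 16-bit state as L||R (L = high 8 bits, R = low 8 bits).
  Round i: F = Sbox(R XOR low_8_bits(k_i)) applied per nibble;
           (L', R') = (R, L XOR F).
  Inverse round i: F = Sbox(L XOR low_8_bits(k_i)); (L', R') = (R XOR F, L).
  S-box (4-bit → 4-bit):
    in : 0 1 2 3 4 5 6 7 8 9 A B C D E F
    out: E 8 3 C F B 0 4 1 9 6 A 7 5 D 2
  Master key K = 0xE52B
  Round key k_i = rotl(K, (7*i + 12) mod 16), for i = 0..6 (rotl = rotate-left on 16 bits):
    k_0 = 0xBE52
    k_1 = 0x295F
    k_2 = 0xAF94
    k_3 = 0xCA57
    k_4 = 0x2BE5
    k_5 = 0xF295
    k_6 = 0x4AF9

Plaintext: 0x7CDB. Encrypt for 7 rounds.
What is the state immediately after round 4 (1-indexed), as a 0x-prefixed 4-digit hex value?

s_0 = plaintext = 0x7CDB
s_1 = Round(s_0, k_0) = 0xDB65
s_2 = Round(s_1, k_1) = 0x651D
s_3 = Round(s_2, k_2) = 0x1D7C
s_4 = Round(s_3, k_3) = 0x7C27
s_5 = Round(s_4, k_4) = 0x270F
s_6 = Round(s_5, k_5) = 0x0FB1
s_7 = Round(s_6, k_6) = 0xB1FE

0x7C27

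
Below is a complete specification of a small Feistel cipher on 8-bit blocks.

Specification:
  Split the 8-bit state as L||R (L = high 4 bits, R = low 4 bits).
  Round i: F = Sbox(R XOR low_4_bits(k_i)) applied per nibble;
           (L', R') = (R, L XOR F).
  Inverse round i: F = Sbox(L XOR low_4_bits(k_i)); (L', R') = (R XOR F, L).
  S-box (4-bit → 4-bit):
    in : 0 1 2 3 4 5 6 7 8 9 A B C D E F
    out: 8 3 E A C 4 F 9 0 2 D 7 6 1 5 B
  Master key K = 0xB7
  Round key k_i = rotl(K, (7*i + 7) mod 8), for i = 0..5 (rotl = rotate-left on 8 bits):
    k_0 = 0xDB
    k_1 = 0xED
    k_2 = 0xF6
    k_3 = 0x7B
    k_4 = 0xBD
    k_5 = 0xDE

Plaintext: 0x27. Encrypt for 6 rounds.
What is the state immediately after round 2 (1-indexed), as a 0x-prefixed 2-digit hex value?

0x45

s_0 = plaintext = 0x27
s_1 = Round(s_0, k_0) = 0x74
s_2 = Round(s_1, k_1) = 0x45
s_3 = Round(s_2, k_2) = 0x5E
s_4 = Round(s_3, k_3) = 0xE1
s_5 = Round(s_4, k_4) = 0x18
s_6 = Round(s_5, k_5) = 0x8E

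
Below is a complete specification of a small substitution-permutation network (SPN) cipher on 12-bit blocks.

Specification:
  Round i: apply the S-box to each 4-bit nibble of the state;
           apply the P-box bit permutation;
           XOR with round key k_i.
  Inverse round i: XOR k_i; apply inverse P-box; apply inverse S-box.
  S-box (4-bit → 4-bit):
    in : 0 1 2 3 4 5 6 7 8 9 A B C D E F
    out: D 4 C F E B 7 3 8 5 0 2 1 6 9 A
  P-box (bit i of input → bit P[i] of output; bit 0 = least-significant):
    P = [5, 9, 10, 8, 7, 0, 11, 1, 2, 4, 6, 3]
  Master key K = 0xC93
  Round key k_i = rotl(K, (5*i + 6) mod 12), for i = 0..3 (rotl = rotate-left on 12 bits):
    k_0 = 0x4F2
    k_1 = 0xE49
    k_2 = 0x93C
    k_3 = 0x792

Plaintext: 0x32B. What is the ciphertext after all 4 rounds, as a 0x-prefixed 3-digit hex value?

s_0 = plaintext = 0x32B
s_1 = Round(s_0, k_0) = 0xEAC
s_2 = Round(s_1, k_1) = 0xE65
s_3 = Round(s_2, k_2) = 0x291
s_4 = Round(s_3, k_3) = 0xB5A

0xB5A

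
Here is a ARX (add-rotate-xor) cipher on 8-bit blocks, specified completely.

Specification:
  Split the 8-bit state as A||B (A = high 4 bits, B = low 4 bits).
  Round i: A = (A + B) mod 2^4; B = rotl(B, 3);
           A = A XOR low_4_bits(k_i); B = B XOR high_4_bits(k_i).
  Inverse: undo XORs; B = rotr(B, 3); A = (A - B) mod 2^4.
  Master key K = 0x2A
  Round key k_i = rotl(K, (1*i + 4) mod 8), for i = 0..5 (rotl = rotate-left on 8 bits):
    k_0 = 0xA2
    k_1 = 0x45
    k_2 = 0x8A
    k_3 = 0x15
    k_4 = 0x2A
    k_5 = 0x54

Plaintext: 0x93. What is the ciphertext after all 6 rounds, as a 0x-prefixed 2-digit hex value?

0xBC

s_0 = plaintext = 0x93
s_1 = Round(s_0, k_0) = 0xE3
s_2 = Round(s_1, k_1) = 0x4D
s_3 = Round(s_2, k_2) = 0xB6
s_4 = Round(s_3, k_3) = 0x42
s_5 = Round(s_4, k_4) = 0xC3
s_6 = Round(s_5, k_5) = 0xBC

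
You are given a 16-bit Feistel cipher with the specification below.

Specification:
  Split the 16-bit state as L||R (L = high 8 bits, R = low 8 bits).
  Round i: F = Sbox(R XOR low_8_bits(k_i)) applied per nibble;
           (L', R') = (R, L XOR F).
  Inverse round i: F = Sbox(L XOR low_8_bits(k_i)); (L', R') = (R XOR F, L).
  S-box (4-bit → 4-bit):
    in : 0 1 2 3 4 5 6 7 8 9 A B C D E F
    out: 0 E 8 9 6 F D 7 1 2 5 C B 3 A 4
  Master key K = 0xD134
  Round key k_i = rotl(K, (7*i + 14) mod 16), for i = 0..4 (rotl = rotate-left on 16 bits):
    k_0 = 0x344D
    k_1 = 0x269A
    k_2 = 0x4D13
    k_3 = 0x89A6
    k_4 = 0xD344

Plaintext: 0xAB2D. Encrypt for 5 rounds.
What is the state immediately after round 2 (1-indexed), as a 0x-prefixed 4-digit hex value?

s_0 = plaintext = 0xAB2D
s_1 = Round(s_0, k_0) = 0x2D7B
s_2 = Round(s_1, k_1) = 0x7B83
s_3 = Round(s_2, k_2) = 0x835B
s_4 = Round(s_3, k_3) = 0x5BC0
s_5 = Round(s_4, k_4) = 0xC04D

0x7B83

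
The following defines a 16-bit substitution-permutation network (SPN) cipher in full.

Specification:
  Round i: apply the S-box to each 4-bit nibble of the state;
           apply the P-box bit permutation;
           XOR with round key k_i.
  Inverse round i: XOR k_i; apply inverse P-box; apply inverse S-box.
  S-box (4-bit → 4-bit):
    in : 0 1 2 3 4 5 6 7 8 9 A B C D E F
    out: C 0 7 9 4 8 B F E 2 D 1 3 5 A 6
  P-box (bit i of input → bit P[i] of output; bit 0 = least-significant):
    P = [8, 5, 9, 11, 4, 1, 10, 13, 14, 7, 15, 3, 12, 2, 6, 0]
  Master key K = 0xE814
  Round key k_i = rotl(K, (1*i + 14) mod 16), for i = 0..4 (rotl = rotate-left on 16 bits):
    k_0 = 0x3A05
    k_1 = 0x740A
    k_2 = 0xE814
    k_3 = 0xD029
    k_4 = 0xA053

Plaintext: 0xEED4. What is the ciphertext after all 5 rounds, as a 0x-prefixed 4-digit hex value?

s_0 = plaintext = 0xEED4
s_1 = Round(s_0, k_0) = 0x3C98
s_2 = Round(s_1, k_1) = 0x2EA9
s_3 = Round(s_2, k_2) = 0xDCE8
s_4 = Round(s_3, k_3) = 0xAACB
s_5 = Round(s_4, k_4) = 0x7108

0x7108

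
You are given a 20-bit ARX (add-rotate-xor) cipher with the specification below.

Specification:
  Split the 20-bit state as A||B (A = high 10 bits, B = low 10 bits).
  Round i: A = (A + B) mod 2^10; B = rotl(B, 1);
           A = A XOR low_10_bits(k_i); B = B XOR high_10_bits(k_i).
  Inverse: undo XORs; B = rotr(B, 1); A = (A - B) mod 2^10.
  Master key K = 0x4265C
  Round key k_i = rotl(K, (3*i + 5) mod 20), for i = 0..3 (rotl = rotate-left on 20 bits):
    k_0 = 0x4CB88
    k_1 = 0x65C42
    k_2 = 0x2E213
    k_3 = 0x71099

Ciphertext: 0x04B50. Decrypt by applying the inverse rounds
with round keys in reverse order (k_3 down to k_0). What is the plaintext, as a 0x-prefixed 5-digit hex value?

0x8AAC2

s_0 = ciphertext = 0x04B50
s_1 = InvRound(s_0, k_3) = 0xD054A
s_2 = InvRound(s_1, k_2) = 0x164F9
s_3 = InvRound(s_2, k_1) = 0xD90B7
s_4 = InvRound(s_3, k_0) = 0x8AAC2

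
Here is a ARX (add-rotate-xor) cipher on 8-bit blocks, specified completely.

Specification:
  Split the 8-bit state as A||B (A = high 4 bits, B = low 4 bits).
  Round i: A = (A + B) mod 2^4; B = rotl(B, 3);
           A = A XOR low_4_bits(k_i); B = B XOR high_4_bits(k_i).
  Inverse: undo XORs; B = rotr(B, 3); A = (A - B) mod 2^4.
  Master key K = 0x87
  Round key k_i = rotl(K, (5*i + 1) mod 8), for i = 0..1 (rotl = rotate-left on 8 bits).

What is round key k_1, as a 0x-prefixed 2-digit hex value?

0xE1

K = 0x87
k_0 = rotl(K, (5*0+1) mod 8) = rotl(K, 1) = 0x0F
k_1 = rotl(K, (5*1+1) mod 8) = rotl(K, 6) = 0xE1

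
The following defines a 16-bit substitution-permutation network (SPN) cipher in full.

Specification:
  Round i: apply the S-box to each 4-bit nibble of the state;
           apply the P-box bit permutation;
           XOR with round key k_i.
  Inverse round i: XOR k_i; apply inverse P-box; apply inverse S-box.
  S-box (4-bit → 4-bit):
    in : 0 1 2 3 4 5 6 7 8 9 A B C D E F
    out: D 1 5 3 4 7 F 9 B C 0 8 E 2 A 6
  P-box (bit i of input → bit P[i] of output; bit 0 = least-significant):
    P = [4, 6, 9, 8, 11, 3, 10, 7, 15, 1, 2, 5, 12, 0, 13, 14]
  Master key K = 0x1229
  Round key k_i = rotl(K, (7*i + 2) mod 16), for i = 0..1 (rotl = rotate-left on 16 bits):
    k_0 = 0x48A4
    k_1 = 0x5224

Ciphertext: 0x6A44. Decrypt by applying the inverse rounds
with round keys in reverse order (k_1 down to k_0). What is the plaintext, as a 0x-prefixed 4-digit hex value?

0xCBE0

s_0 = ciphertext = 0x6A44
s_1 = InvRound(s_0, k_1) = 0x2B1D
s_2 = InvRound(s_1, k_0) = 0xCBE0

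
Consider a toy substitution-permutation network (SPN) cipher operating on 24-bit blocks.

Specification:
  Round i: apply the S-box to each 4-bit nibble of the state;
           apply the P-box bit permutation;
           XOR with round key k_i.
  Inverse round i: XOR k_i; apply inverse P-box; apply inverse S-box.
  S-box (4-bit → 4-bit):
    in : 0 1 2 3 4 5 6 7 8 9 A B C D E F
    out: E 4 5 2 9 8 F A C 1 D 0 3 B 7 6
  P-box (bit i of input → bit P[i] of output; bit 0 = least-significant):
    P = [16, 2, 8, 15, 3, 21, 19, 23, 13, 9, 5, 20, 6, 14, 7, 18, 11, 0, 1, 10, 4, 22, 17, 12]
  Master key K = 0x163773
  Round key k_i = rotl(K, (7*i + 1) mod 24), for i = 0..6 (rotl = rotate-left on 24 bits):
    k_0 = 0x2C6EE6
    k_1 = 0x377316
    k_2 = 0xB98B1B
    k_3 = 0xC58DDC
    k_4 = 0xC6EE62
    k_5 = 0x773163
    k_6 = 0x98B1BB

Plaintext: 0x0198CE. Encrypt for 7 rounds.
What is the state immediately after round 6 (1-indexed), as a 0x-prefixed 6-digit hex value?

s_0 = plaintext = 0x0198CE
s_1 = Round(s_0, k_0) = 0x5F7F88
s_2 = Round(s_1, k_1) = 0xBBA035
s_3 = Round(s_2, k_2) = 0x8D09FB
s_4 = Round(s_3, k_3) = 0xEBF15D
s_5 = Round(s_4, k_4) = 0x052ED6
s_6 = Round(s_5, k_5) = 0x94868F
s_7 = Round(s_6, k_6) = 0x049E0F

0x94868F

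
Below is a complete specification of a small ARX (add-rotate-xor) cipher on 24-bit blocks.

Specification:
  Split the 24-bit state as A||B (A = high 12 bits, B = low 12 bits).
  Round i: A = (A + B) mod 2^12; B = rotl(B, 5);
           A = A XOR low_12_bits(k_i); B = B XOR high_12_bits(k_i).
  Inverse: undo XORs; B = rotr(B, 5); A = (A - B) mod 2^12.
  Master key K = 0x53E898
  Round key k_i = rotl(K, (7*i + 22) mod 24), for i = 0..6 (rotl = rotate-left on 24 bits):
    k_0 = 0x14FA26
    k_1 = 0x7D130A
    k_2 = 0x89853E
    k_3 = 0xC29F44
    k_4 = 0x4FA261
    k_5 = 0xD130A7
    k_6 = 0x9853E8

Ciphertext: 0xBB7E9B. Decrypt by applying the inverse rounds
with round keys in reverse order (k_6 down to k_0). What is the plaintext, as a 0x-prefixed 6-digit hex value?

0xD3D3F5

s_0 = ciphertext = 0xBB7E9B
s_1 = InvRound(s_0, k_6) = 0x927F38
s_2 = InvRound(s_1, k_5) = 0x3EF591
s_3 = InvRound(s_2, k_4) = 0xC0358B
s_4 = InvRound(s_3, k_3) = 0x1FA14D
s_5 = InvRound(s_4, k_2) = 0x9F6ACE
s_6 = InvRound(s_5, k_1) = 0xB14FE8
s_7 = InvRound(s_6, k_0) = 0xD3D3F5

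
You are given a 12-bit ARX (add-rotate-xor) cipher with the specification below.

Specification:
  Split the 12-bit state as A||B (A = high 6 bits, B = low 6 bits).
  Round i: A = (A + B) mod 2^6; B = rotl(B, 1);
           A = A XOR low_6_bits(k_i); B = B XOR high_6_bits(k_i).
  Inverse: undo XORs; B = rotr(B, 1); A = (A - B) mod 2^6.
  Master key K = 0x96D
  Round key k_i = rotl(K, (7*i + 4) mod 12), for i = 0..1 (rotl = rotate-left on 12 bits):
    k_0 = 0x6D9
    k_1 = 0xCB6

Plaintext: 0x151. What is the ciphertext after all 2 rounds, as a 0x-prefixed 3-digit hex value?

0xF81

s_0 = plaintext = 0x151
s_1 = Round(s_0, k_0) = 0x3F9
s_2 = Round(s_1, k_1) = 0xF81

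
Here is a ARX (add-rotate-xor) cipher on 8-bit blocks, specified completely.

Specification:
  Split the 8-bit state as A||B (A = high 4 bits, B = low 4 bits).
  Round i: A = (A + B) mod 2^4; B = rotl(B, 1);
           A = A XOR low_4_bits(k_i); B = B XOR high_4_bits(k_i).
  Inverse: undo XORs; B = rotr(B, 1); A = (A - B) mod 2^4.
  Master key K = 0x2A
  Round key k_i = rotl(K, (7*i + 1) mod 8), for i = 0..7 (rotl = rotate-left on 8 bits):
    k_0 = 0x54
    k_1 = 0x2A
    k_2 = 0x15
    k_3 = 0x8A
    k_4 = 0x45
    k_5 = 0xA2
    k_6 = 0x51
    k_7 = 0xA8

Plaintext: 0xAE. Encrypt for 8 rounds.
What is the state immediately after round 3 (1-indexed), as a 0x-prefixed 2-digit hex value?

0x47

s_0 = plaintext = 0xAE
s_1 = Round(s_0, k_0) = 0xC8
s_2 = Round(s_1, k_1) = 0xE3
s_3 = Round(s_2, k_2) = 0x47
s_4 = Round(s_3, k_3) = 0x16
s_5 = Round(s_4, k_4) = 0x28
s_6 = Round(s_5, k_5) = 0x8B
s_7 = Round(s_6, k_6) = 0x22
s_8 = Round(s_7, k_7) = 0xCE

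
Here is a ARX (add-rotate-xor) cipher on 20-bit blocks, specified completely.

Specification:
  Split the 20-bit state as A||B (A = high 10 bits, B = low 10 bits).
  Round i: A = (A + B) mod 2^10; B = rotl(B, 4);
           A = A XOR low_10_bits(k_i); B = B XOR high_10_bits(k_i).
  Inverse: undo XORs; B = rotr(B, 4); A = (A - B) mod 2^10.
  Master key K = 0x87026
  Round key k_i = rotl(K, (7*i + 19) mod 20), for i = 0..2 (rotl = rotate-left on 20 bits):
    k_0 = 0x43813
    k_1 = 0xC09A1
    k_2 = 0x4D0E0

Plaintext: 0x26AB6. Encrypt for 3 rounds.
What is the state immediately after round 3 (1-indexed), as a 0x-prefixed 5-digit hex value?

s_0 = plaintext = 0x26AB6
s_1 = Round(s_0, k_0) = 0xD0E64
s_2 = Round(s_1, k_1) = 0x0194B
s_3 = Round(s_2, k_2) = 0x6C581

0x6C581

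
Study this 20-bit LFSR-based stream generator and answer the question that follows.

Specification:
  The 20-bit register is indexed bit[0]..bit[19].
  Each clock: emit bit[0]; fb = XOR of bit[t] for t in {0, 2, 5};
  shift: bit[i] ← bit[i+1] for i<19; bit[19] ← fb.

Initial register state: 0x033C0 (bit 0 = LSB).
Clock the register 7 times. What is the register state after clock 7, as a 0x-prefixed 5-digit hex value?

reg_0 = 0x033C0
clock 1: out=0, reg = 0x019E0
clock 2: out=0, reg = 0x80CF0
clock 3: out=0, reg = 0xC0678
clock 4: out=0, reg = 0xE033C
clock 5: out=0, reg = 0x7019E
clock 6: out=0, reg = 0xB80CF
clock 7: out=1, reg = 0x5C067

0x5C067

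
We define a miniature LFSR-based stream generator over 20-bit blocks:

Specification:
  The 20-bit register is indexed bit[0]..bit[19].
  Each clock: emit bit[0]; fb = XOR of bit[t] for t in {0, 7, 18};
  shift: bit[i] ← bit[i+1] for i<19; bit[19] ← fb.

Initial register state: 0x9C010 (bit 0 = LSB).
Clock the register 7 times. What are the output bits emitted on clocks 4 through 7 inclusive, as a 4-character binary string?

reg_0 = 0x9C010
clock 1: out=0, reg = 0x4E008
clock 2: out=0, reg = 0xA7004
clock 3: out=0, reg = 0x53802
clock 4: out=0, reg = 0xA9C01
clock 5: out=1, reg = 0xD4E00
clock 6: out=0, reg = 0xEA700
clock 7: out=0, reg = 0xF5380

0100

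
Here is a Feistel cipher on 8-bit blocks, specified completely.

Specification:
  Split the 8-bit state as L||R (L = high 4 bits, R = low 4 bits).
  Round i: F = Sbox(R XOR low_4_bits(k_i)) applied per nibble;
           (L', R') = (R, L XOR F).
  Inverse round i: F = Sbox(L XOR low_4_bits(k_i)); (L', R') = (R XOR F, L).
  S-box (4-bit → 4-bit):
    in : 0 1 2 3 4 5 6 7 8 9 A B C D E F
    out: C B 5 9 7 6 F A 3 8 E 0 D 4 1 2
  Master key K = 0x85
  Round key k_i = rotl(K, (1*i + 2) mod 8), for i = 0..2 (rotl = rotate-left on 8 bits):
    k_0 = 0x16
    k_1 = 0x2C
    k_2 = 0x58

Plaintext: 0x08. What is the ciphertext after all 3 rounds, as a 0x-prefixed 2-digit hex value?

0xC6

s_0 = plaintext = 0x08
s_1 = Round(s_0, k_0) = 0x81
s_2 = Round(s_1, k_1) = 0x1C
s_3 = Round(s_2, k_2) = 0xC6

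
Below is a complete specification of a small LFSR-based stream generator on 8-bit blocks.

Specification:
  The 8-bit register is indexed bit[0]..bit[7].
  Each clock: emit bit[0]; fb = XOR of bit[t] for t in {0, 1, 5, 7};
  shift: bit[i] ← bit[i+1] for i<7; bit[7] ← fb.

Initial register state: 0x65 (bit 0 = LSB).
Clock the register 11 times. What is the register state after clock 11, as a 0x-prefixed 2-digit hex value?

reg_0 = 0x65
clock 1: out=1, reg = 0x32
clock 2: out=0, reg = 0x19
clock 3: out=1, reg = 0x8C
clock 4: out=0, reg = 0xC6
clock 5: out=0, reg = 0x63
clock 6: out=1, reg = 0xB1
clock 7: out=1, reg = 0xD8
clock 8: out=0, reg = 0xEC
clock 9: out=0, reg = 0x76
clock 10: out=0, reg = 0x3B
clock 11: out=1, reg = 0x9D

0x9D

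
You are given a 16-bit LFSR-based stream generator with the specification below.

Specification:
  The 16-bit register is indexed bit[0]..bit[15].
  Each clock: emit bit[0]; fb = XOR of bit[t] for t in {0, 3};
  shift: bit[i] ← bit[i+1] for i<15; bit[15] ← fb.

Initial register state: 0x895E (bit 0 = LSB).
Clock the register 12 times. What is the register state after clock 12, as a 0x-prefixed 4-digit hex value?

0x8758

reg_0 = 0x895E
clock 1: out=0, reg = 0xC4AF
clock 2: out=1, reg = 0x6257
clock 3: out=1, reg = 0xB12B
clock 4: out=1, reg = 0x5895
clock 5: out=1, reg = 0xAC4A
clock 6: out=0, reg = 0xD625
clock 7: out=1, reg = 0xEB12
clock 8: out=0, reg = 0x7589
clock 9: out=1, reg = 0x3AC4
clock 10: out=0, reg = 0x1D62
clock 11: out=0, reg = 0x0EB1
clock 12: out=1, reg = 0x8758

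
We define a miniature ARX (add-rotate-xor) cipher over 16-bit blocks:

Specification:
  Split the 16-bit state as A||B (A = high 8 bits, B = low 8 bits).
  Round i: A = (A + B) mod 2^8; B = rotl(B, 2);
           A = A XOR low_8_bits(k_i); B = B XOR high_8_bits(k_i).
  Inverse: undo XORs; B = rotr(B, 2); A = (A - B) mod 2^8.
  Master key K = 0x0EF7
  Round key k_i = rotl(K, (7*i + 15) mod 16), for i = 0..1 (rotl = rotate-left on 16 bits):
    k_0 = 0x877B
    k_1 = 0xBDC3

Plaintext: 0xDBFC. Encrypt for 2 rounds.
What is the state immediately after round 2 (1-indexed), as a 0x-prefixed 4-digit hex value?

0xE36C

s_0 = plaintext = 0xDBFC
s_1 = Round(s_0, k_0) = 0xAC74
s_2 = Round(s_1, k_1) = 0xE36C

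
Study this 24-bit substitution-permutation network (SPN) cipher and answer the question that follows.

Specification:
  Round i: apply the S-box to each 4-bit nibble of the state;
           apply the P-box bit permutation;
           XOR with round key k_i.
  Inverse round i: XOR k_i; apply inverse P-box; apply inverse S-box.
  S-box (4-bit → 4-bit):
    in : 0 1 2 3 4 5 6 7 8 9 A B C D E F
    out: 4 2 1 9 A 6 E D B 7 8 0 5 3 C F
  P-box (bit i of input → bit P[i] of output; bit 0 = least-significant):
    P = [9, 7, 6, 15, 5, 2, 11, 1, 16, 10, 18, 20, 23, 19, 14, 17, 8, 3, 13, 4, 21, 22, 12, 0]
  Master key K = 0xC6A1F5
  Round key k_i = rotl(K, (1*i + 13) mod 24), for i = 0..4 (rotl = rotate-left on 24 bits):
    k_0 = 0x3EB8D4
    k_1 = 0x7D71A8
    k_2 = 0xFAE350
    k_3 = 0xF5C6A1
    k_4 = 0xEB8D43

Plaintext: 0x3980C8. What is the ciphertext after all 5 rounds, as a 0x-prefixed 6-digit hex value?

s_0 = plaintext = 0x3980C8
s_1 = Round(s_0, k_0) = 0x90137D
s_2 = Round(s_1, k_1) = 0x044B0A
s_3 = Round(s_2, k_2) = 0xF07B48
s_4 = Round(s_3, k_3) = 0x173426
s_5 = Round(s_4, k_4) = 0x3928B3

0x3928B3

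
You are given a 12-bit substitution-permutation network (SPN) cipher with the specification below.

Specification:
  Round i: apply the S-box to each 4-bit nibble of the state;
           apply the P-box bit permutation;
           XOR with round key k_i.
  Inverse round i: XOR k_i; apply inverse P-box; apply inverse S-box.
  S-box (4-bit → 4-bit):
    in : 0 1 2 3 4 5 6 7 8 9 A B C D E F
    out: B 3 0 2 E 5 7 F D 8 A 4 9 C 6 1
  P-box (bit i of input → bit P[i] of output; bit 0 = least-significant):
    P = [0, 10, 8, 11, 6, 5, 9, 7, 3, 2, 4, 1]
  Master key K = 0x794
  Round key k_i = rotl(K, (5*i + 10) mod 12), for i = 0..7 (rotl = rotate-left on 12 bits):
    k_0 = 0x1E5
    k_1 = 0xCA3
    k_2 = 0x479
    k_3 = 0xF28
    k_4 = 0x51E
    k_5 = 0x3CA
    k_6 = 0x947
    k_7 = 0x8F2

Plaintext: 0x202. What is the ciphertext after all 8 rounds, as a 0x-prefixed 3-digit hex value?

s_0 = plaintext = 0x202
s_1 = Round(s_0, k_0) = 0x105
s_2 = Round(s_1, k_1) = 0xD4E
s_3 = Round(s_2, k_2) = 0x3CB
s_4 = Round(s_3, k_3) = 0xEEC
s_5 = Round(s_4, k_4) = 0xF2B
s_6 = Round(s_5, k_5) = 0x2C2
s_7 = Round(s_6, k_6) = 0x987
s_8 = Round(s_7, k_7) = 0x731

0x731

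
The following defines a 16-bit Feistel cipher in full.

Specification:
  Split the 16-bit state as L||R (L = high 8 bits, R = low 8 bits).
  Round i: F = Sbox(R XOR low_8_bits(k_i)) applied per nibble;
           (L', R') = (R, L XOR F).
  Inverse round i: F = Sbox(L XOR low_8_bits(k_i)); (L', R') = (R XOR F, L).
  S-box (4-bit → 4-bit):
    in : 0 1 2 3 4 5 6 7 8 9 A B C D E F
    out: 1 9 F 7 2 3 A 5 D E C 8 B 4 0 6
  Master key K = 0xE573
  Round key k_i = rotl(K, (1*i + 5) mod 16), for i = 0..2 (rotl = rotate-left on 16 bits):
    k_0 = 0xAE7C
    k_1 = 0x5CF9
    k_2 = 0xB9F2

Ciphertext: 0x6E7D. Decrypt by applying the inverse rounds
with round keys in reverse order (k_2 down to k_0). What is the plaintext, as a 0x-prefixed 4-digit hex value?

s_0 = ciphertext = 0x6E7D
s_1 = InvRound(s_0, k_2) = 0x966E
s_2 = InvRound(s_1, k_1) = 0xC896
s_3 = InvRound(s_2, k_0) = 0x14C8

0x14C8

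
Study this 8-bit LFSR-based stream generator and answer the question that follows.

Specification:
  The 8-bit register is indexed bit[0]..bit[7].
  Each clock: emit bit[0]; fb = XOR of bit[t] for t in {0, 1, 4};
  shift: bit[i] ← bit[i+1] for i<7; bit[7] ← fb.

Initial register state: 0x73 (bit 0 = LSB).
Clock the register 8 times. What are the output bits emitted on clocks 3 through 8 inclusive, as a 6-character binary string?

001110

reg_0 = 0x73
clock 1: out=1, reg = 0xB9
clock 2: out=1, reg = 0x5C
clock 3: out=0, reg = 0xAE
clock 4: out=0, reg = 0xD7
clock 5: out=1, reg = 0xEB
clock 6: out=1, reg = 0x75
clock 7: out=1, reg = 0x3A
clock 8: out=0, reg = 0x1D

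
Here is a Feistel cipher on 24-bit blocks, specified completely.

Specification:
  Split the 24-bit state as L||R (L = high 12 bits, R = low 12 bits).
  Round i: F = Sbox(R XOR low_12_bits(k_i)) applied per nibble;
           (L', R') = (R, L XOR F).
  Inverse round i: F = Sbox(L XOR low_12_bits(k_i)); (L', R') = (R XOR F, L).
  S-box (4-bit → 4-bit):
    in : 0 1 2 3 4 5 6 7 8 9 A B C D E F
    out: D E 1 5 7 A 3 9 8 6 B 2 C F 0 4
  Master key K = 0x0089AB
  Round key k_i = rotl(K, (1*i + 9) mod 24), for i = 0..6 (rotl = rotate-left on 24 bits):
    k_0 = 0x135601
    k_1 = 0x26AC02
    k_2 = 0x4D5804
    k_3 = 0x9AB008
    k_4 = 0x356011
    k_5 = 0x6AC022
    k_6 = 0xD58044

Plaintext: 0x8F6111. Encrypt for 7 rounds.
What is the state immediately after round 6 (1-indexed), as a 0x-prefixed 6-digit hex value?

0x624C87

s_0 = plaintext = 0x8F6111
s_1 = Round(s_0, k_0) = 0x11111B
s_2 = Round(s_1, k_1) = 0x11BEF7
s_3 = Round(s_2, k_2) = 0xEF725E
s_4 = Round(s_3, k_3) = 0x25EF54
s_5 = Round(s_4, k_4) = 0xF54624
s_6 = Round(s_5, k_5) = 0x624C87
s_7 = Round(s_6, k_6) = 0xC87AE1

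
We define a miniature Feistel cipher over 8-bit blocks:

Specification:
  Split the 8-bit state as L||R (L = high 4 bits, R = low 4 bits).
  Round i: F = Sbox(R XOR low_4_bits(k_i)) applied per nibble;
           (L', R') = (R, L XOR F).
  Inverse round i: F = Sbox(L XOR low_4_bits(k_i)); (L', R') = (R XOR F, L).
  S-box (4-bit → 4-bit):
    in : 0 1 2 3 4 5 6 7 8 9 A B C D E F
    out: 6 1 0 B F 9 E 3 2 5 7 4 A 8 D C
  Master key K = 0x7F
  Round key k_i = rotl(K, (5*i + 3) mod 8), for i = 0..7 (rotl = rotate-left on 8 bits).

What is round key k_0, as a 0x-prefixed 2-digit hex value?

0xFB

K = 0x7F
k_0 = rotl(K, (5*0+3) mod 8) = rotl(K, 3) = 0xFB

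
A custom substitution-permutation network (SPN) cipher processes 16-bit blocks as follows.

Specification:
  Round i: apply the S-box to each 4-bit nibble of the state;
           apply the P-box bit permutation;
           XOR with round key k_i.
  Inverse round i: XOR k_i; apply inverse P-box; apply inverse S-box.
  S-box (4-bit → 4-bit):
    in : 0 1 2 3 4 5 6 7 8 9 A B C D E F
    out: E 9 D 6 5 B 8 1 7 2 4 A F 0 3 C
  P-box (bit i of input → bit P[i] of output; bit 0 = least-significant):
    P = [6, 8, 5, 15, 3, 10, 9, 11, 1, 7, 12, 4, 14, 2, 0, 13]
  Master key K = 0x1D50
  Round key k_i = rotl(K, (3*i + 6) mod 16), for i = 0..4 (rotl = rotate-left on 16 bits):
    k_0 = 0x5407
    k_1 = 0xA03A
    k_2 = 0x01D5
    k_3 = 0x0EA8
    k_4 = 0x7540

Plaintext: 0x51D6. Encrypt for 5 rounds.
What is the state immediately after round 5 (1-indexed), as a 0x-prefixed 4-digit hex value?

s_0 = plaintext = 0x51D6
s_1 = Round(s_0, k_0) = 0xB411
s_2 = Round(s_1, k_1) = 0x1874
s_3 = Round(s_2, k_2) = 0x713F
s_4 = Round(s_3, k_3) = 0xC89A
s_5 = Round(s_4, k_4) = 0x01E7

0x01E7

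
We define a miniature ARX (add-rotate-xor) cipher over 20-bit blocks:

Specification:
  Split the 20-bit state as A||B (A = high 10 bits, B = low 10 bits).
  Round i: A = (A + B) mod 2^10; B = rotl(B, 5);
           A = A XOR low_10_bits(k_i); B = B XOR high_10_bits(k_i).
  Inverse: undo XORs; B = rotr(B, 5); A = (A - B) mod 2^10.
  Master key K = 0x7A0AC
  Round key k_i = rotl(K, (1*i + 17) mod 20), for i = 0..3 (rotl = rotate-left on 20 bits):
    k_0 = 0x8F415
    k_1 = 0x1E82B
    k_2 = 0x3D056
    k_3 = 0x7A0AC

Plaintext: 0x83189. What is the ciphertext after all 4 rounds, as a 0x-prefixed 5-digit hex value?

s_0 = plaintext = 0x83189
s_1 = Round(s_0, k_0) = 0xE0311
s_2 = Round(s_1, k_1) = 0xAEA42
s_3 = Round(s_2, k_2) = 0x2A8A6
s_4 = Round(s_3, k_3) = 0x7F12D

0x7F12D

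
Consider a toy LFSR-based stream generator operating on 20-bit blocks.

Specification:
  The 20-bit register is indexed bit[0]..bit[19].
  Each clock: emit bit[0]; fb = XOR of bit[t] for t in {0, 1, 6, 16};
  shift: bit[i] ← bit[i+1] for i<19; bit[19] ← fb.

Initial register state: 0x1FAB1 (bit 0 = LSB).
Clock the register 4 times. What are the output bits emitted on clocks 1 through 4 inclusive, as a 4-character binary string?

reg_0 = 0x1FAB1
clock 1: out=1, reg = 0x0FD58
clock 2: out=0, reg = 0x87EAC
clock 3: out=0, reg = 0x43F56
clock 4: out=0, reg = 0x21FAB

1000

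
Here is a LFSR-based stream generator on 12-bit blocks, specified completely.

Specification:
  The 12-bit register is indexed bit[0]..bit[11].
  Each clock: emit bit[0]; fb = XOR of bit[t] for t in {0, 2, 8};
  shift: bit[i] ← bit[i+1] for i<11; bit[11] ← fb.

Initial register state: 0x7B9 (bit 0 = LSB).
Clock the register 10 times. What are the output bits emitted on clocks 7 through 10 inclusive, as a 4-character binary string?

reg_0 = 0x7B9
clock 1: out=1, reg = 0x3DC
clock 2: out=0, reg = 0x1EE
clock 3: out=0, reg = 0x0F7
clock 4: out=1, reg = 0x07B
clock 5: out=1, reg = 0x83D
clock 6: out=1, reg = 0x41E
clock 7: out=0, reg = 0xA0F
clock 8: out=1, reg = 0x507
clock 9: out=1, reg = 0xA83
clock 10: out=1, reg = 0xD41

0111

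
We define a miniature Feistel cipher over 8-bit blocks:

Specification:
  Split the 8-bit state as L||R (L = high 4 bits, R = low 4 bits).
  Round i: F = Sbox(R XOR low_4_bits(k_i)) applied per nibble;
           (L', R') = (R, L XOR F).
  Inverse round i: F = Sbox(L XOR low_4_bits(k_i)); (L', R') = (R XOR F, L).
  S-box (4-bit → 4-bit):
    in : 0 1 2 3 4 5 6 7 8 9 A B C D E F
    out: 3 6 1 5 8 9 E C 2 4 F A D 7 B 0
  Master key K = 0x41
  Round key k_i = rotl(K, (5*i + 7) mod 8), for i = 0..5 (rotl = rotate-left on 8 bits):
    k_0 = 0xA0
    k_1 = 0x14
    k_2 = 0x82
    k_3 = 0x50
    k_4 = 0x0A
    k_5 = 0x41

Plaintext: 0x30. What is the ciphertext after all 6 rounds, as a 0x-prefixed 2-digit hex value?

s_0 = plaintext = 0x30
s_1 = Round(s_0, k_0) = 0x00
s_2 = Round(s_1, k_1) = 0x08
s_3 = Round(s_2, k_2) = 0x8F
s_4 = Round(s_3, k_3) = 0xF8
s_5 = Round(s_4, k_4) = 0x8E
s_6 = Round(s_5, k_5) = 0xE8

0xE8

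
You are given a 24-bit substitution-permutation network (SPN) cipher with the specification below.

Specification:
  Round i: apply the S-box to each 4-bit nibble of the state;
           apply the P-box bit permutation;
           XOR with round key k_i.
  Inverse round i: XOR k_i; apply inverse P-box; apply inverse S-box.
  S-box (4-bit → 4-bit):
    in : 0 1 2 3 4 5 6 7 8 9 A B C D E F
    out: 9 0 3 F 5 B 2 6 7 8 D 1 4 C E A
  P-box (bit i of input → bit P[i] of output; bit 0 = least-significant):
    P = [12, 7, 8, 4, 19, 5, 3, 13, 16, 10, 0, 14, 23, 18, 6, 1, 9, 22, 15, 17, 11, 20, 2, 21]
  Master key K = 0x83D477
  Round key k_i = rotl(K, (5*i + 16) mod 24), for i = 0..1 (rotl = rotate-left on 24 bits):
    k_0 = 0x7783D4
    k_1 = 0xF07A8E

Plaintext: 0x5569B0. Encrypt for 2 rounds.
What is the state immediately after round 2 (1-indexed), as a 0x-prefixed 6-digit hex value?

s_0 = plaintext = 0x5569B0
s_1 = Round(s_0, k_0) = 0x09D9C4
s_2 = Round(s_1, k_1) = 0xD223C4

0xD223C4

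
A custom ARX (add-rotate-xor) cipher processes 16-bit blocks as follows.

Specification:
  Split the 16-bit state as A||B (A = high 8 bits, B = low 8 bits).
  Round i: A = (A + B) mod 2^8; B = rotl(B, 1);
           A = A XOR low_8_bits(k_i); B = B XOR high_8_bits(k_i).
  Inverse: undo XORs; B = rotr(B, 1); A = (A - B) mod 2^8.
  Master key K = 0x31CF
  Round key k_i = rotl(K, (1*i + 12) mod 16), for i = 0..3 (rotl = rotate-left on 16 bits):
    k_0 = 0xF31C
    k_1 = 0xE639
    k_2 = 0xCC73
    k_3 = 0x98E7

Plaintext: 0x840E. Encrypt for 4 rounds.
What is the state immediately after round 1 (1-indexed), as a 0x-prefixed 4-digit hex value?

0x8EEF

s_0 = plaintext = 0x840E
s_1 = Round(s_0, k_0) = 0x8EEF
s_2 = Round(s_1, k_1) = 0x4439
s_3 = Round(s_2, k_2) = 0x0EBE
s_4 = Round(s_3, k_3) = 0x2BE5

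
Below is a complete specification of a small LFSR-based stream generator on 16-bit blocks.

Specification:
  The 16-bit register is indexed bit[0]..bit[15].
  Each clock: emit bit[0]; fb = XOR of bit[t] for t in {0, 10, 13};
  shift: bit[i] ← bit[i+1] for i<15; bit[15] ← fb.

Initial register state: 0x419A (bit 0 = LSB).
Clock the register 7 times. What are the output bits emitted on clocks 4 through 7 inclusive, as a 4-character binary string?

reg_0 = 0x419A
clock 1: out=0, reg = 0x20CD
clock 2: out=1, reg = 0x1066
clock 3: out=0, reg = 0x0833
clock 4: out=1, reg = 0x8419
clock 5: out=1, reg = 0x420C
clock 6: out=0, reg = 0x2106
clock 7: out=0, reg = 0x9083

1100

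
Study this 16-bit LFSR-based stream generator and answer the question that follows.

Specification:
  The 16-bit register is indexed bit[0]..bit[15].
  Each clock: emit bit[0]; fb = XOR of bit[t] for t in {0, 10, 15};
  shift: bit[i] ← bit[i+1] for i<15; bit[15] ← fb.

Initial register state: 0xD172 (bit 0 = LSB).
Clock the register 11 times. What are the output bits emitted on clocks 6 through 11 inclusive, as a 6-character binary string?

110100

reg_0 = 0xD172
clock 1: out=0, reg = 0xE8B9
clock 2: out=1, reg = 0x745C
clock 3: out=0, reg = 0xBA2E
clock 4: out=0, reg = 0xDD17
clock 5: out=1, reg = 0xEE8B
clock 6: out=1, reg = 0xF745
clock 7: out=1, reg = 0xFBA2
clock 8: out=0, reg = 0xFDD1
clock 9: out=1, reg = 0xFEE8
clock 10: out=0, reg = 0x7F74
clock 11: out=0, reg = 0xBFBA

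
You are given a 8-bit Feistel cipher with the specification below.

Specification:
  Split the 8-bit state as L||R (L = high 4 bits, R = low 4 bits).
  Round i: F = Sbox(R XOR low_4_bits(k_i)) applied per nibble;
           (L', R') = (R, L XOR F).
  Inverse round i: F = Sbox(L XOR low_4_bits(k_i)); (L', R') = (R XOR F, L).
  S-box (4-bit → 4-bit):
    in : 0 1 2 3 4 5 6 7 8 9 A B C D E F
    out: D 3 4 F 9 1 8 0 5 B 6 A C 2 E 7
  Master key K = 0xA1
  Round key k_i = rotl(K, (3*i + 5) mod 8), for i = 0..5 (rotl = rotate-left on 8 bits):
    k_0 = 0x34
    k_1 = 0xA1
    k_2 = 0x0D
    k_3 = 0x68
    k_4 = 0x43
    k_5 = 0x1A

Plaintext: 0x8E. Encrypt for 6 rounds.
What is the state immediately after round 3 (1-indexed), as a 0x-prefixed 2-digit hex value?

0x97

s_0 = plaintext = 0x8E
s_1 = Round(s_0, k_0) = 0xEE
s_2 = Round(s_1, k_1) = 0xE9
s_3 = Round(s_2, k_2) = 0x97
s_4 = Round(s_3, k_3) = 0x7E
s_5 = Round(s_4, k_4) = 0xE5
s_6 = Round(s_5, k_5) = 0x59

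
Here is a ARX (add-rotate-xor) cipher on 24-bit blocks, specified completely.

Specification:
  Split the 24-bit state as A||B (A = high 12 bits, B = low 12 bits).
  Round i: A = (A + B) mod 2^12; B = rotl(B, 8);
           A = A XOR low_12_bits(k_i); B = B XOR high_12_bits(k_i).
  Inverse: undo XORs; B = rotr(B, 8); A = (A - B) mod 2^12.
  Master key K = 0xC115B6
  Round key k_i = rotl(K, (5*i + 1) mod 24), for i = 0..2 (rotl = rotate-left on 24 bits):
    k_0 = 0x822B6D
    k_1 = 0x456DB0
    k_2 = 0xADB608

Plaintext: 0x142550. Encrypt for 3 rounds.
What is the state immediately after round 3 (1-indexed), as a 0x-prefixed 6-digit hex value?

0x99FBE6

s_0 = plaintext = 0x142550
s_1 = Round(s_0, k_0) = 0xDFF877
s_2 = Round(s_1, k_1) = 0xBC63D1
s_3 = Round(s_2, k_2) = 0x99FBE6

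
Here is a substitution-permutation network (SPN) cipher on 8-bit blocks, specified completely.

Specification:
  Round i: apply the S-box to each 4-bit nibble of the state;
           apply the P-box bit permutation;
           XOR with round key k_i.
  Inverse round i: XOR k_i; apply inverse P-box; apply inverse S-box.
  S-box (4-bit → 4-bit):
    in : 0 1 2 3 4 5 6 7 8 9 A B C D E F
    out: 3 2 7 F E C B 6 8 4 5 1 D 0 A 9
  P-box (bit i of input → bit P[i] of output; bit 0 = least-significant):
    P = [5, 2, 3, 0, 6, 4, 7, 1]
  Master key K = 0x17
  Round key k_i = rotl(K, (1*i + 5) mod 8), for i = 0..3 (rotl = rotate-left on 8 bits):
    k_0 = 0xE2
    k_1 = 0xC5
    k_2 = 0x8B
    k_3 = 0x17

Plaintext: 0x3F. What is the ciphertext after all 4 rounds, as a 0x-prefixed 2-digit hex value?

s_0 = plaintext = 0x3F
s_1 = Round(s_0, k_0) = 0x11
s_2 = Round(s_1, k_1) = 0xD1
s_3 = Round(s_2, k_2) = 0x8F
s_4 = Round(s_3, k_3) = 0x34

0x34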